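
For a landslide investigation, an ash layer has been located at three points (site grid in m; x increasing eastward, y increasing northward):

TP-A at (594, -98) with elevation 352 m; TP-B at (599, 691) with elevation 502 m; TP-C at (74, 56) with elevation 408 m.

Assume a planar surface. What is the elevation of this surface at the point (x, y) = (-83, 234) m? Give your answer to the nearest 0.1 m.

Let the plane be z = a·x + b·y + c.
TP-B−TP-A: 5a + 789b = 150;  TP-C−TP-A: −520a + 154b = 56.
Solving gives a = −0.05129, b = 0.19044.
Then c = 352 − a·594 − b·-98 = 401.13.
At (-83, 234): z = 4.3 + 44.6 + 401.13 = 450.0 m.

450.0 m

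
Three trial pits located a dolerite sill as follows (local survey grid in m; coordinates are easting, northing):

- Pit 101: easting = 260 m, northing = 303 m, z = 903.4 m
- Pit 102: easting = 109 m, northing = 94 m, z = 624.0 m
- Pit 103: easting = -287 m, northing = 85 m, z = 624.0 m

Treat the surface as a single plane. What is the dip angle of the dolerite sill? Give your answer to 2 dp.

Let the plane be z = a·easting + b·northing + c.
Pit 102−Pit 101: −151a − 209b = −279.4;  Pit 103−Pit 101: −547a − 218b = −279.4.
Solving gives a = −0.03089, b = 1.35916.
Gradient magnitude |∇z| = √(a² + b²) = √(0.00095 + 1.84732) = 1.35951.
True dip = arctan(1.35951) = 53.66°, dipping toward S (azimuth ≈ 179°).

53.66°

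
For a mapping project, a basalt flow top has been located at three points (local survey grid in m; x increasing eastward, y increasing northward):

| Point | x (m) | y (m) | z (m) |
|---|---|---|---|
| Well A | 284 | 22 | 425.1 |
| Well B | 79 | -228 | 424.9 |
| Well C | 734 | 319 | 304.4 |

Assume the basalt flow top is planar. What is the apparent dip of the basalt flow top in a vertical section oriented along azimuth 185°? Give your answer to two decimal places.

Let the plane be z = a·x + b·y + c.
Well B−Well A: −205a − 250b = −0.2;  Well C−Well A: 450a + 297b = −120.7.
Solving gives a = −0.58577, b = 0.48113.
Unit vector along 185° is (sin 185°, cos 185°) = (-0.0872, -0.9962).
Slope in that direction = a·(-0.0872) + b·(-0.9962) = −0.42825.
Apparent dip = arctan|0.42825| = 23.18° (true dip is 37.2°, so apparent ≤ true as expected).

23.18°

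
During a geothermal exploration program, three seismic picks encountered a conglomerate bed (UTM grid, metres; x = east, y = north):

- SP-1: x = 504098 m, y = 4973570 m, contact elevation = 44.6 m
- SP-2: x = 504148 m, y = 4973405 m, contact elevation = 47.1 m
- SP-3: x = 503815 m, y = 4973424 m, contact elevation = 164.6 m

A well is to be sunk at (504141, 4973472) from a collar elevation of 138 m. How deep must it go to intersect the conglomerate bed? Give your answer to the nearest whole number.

Two edge vectors: SP-1→SP-2 = (50, -165, 2.5), SP-1→SP-3 = (-283, -146, 120).
Normal n = (SP-1→SP-2) × (SP-1→SP-3) = (-19435, -6707.5, -53995).
So ∂z/∂x = −n_x/n_z = −0.35994074 and ∂z/∂y = −n_y/n_z = −0.12422447.
Intercept c from SP-1: 44.6 + 181445.40 + 617839.07 = 799329.08.
At (504141, 4973472): z_contact = −181460.9 − 617826.9 + 799329.08 = 41.3 m.
Depth below ground = 138 − 41.3 = 97 m.

97 m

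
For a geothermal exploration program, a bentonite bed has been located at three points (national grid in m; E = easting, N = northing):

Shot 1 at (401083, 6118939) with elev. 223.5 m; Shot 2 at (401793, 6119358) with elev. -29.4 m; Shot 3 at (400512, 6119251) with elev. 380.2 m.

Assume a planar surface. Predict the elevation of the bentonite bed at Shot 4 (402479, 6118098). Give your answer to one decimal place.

-154.0 m

Let the plane be z = a·E + b·N + c.
Shot 2−Shot 1: 710a + 419b = −252.9;  Shot 3−Shot 1: −571a + 312b = 156.7.
Solving gives a = −0.313740942, b = −0.071942557.
Then c = 223.5 − a·401083 − b·6118939 = 566271.78.
At (402479, 6118098): z = −126274.1 − 440151.6 + 566271.78 = -154.0 m.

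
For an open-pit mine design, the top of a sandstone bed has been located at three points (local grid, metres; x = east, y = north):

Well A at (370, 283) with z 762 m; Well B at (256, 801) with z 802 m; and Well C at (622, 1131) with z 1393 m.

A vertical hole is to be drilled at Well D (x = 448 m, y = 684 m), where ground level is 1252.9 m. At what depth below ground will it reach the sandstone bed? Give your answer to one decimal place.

Let the plane be z = a·x + b·y + c.
Well B−Well A: −114a + 518b = 40;  Well C−Well A: 252a + 848b = 631.
Solving gives a = 1.289294, b = 0.360964.
Then c = 762 − a·370 − b·283 = 182.81.
At (448, 684): z_contact = 577.60 + 246.90 + 182.81 = 1007.31 m.
Depth below ground = 1252.9 − 1007.31 = 245.6 m.

245.6 m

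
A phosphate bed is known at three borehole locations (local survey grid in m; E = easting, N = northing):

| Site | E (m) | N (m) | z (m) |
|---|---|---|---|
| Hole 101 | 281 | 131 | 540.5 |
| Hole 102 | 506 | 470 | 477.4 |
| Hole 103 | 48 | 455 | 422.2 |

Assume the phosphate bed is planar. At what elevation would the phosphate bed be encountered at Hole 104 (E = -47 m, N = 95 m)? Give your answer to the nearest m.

508 m

Let the plane be z = a·E + b·N + c.
Hole 102−Hole 101: 225a + 339b = −63.1;  Hole 103−Hole 101: −233a + 324b = −118.3.
Solving gives a = 0.12943, b = −0.27204.
Then c = 540.5 − a·281 − b·131 = 539.77.
At (-47, 95): z = −6.1 − 25.8 + 539.77 = 507.8 m.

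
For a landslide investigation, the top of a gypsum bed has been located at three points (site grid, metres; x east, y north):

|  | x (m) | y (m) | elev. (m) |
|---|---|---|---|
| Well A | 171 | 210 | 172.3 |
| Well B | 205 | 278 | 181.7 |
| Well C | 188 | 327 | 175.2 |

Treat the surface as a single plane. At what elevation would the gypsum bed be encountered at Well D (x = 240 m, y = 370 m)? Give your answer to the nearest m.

Two edge vectors: Well A→Well B = (34, 68, 9.4), Well A→Well C = (17, 117, 2.9).
Normal n = (Well A→Well B) × (Well A→Well C) = (-902.6, 61.2, 2822).
So ∂z/∂x = −n_x/n_z = 0.31984 and ∂z/∂y = −n_y/n_z = −0.02169.
Intercept c from Well A: 172.3 − 54.69 + 4.55 = 122.16.
At (240, 370): z = 76.8 − 8.0 + 122.16 = 190.9 m.

191 m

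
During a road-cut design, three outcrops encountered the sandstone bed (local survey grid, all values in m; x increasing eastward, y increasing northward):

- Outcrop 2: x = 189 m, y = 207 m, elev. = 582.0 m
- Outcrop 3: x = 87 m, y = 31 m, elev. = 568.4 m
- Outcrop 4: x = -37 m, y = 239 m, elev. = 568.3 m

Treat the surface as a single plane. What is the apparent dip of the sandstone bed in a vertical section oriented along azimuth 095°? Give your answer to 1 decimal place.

3.6°

Two edge vectors: Outcrop 2→Outcrop 3 = (-102, -176, -13.6), Outcrop 2→Outcrop 4 = (-226, 32, -13.7).
Normal n = (Outcrop 2→Outcrop 3) × (Outcrop 2→Outcrop 4) = (2846.4, 1676.2, -43040).
So ∂z/∂x = −n_x/n_z = 0.06613 and ∂z/∂y = −n_y/n_z = 0.03895.
Unit vector along 095° is (sin 95°, cos 95°) = (0.9962, -0.0872).
Slope in that direction = a·(0.9962) + b·(-0.0872) = 0.06249.
Apparent dip = arctan|0.06249| = 3.6° (true dip is 4.4°, so apparent ≤ true as expected).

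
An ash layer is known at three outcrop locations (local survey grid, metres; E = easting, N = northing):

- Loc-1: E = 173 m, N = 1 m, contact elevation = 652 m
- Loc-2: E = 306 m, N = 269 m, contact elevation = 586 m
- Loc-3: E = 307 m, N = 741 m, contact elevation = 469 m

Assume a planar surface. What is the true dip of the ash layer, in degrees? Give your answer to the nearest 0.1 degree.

13.9°

Two edge vectors: Loc-1→Loc-2 = (133, 268, -66), Loc-1→Loc-3 = (134, 740, -183).
Normal n = (Loc-1→Loc-2) × (Loc-1→Loc-3) = (-204, 15495, 62508).
So ∂z/∂E = −n_x/n_z = 0.00326 and ∂z/∂N = −n_y/n_z = −0.24789.
Gradient magnitude |∇z| = √(a² + b²) = √(0.00001 + 0.06145) = 0.24791.
True dip = arctan(0.24791) = 13.9°, dipping toward N (azimuth ≈ 359°).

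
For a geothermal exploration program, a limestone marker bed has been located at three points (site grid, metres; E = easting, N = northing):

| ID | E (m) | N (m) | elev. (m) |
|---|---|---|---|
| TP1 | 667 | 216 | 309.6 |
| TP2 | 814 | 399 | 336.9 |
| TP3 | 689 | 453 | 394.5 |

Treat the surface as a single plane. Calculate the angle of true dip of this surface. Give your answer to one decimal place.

25.9°

Let the plane be z = a·E + b·N + c.
TP2−TP1: 147a + 183b = 27.3;  TP3−TP1: 22a + 237b = 84.9.
Solving gives a = −0.29425, b = 0.38554.
Gradient magnitude |∇z| = √(a² + b²) = √(0.08658 + 0.14864) = 0.48500.
True dip = arctan(0.48500) = 25.9°, dipping toward SE (azimuth ≈ 143°).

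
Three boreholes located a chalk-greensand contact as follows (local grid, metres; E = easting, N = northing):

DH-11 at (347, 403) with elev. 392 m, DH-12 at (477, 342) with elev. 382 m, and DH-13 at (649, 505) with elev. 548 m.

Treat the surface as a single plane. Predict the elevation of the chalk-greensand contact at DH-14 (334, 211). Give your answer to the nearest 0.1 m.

Two edge vectors: DH-11→DH-12 = (130, -61, -10), DH-11→DH-13 = (302, 102, 156).
Normal n = (DH-11→DH-12) × (DH-11→DH-13) = (-8496, -23300, 31682).
So ∂z/∂E = −n_x/n_z = 0.26816 and ∂z/∂N = −n_y/n_z = 0.73543.
Intercept c from DH-11: 392 − 93.05 − 296.38 = 2.57.
At (334, 211): z = 89.6 + 155.2 + 2.57 = 247.3 m.

247.3 m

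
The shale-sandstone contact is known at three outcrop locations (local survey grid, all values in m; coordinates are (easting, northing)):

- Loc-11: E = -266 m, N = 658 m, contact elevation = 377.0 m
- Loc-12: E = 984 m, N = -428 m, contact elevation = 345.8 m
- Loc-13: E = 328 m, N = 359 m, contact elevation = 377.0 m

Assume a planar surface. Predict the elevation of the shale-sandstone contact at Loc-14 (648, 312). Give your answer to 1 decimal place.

Two edge vectors: Loc-11→Loc-12 = (1250, -1086, -31.2), Loc-11→Loc-13 = (594, -299, 0).
Normal n = (Loc-11→Loc-12) × (Loc-11→Loc-13) = (-9328.8, -18532.8, 271334).
So ∂z/∂E = −n_x/n_z = 0.03438 and ∂z/∂N = −n_y/n_z = 0.06830.
Intercept c from Loc-11: 377 + 9.15 − 44.94 = 341.20.
At (648, 312): z = 22.3 + 21.3 + 341.20 = 384.8 m.

384.8 m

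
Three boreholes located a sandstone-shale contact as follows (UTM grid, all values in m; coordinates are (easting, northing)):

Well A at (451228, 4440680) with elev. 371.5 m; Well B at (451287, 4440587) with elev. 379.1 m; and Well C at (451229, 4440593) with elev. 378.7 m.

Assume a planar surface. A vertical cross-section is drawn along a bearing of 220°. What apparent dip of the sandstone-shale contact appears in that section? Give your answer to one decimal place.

3.7°

Let the plane be z = a·E + b·N + c.
Well B−Well A: 59a − 93b = 7.6;  Well C−Well A: 1a − 87b = 7.2.
Solving gives a = −0.00167, b = −0.08278.
Unit vector along 220° is (sin 220°, cos 220°) = (-0.6428, -0.7660).
Slope in that direction = a·(-0.6428) + b·(-0.7660) = 0.06448.
Apparent dip = arctan|0.06448| = 3.7° (true dip is 4.7°, so apparent ≤ true as expected).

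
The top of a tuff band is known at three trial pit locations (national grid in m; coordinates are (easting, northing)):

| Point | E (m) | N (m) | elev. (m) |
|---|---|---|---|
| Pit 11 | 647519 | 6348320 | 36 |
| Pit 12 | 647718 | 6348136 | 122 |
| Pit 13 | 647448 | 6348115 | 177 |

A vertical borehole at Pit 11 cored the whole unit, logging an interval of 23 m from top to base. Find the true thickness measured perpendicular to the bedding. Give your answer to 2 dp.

Two edge vectors: Pit 11→Pit 12 = (199, -184, 86), Pit 11→Pit 13 = (-71, -205, 141).
Normal n = (Pit 11→Pit 12) × (Pit 11→Pit 13) = (-8314, -34165, -53859).
So ∂z/∂E = −n_x/n_z = −0.15437 and ∂z/∂N = −n_y/n_z = −0.63434.
|∇z| = √(a²+b²) = 0.65285, so dip δ = arctan(0.65285) = 33.14°.
True thickness = vertical thickness × cos δ = 23 × cos 33.14° = 19.26 m.

19.26 m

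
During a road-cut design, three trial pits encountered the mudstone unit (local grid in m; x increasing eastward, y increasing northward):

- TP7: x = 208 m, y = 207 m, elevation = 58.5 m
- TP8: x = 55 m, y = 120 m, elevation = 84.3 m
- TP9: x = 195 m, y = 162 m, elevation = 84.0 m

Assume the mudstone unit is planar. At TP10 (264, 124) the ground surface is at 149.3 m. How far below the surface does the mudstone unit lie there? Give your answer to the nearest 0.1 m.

29.1 m

Two edge vectors: TP7→TP8 = (-153, -87, 25.8), TP7→TP9 = (-13, -45, 25.5).
Normal n = (TP7→TP8) × (TP7→TP9) = (-1057.5, 3566.1, 5754).
So ∂z/∂x = −n_x/n_z = 0.18379 and ∂z/∂y = −n_y/n_z = −0.61976.
Intercept c from TP7: 58.5 − 38.23 + 128.29 = 148.56.
At (264, 124): z_contact = 48.52 − 76.85 + 148.56 = 120.23 m.
Depth below ground = 149.3 − 120.23 = 29.1 m.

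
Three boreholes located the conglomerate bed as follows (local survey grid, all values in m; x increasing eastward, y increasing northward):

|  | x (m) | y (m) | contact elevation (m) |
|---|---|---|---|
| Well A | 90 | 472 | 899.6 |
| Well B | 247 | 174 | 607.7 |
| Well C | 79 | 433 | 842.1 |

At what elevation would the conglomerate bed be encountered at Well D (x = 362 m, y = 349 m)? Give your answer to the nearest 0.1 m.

Let the plane be z = a·x + b·y + c.
Well B−Well A: 157a − 298b = −291.9;  Well C−Well A: −11a − 39b = −57.5.
Solving gives a = 0.61173, b = 1.30182.
Then c = 899.6 − a·90 − b·472 = 230.09.
At (362, 349): z = 221.4 + 454.3 + 230.09 = 905.9 m.

905.9 m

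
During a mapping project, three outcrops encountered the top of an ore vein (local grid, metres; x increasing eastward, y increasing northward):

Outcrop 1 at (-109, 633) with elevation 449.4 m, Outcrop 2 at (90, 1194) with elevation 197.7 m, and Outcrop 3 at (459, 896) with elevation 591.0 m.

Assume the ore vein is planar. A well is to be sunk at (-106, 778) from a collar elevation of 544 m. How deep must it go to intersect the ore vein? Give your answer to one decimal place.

186.1 m

Two edge vectors: Outcrop 1→Outcrop 2 = (199, 561, -251.7), Outcrop 1→Outcrop 3 = (568, 263, 141.6).
Normal n = (Outcrop 1→Outcrop 2) × (Outcrop 1→Outcrop 3) = (145634.7, -171144, -266311).
So ∂z/∂x = −n_x/n_z = 0.546859 and ∂z/∂y = −n_y/n_z = −0.642647.
Intercept c from Outcrop 1: 449.4 + 59.61 + 406.80 = 915.80.
At (-106, 778): z_contact = −57.97 − 499.98 + 915.80 = 357.86 m.
Depth below ground = 544 − 357.86 = 186.1 m.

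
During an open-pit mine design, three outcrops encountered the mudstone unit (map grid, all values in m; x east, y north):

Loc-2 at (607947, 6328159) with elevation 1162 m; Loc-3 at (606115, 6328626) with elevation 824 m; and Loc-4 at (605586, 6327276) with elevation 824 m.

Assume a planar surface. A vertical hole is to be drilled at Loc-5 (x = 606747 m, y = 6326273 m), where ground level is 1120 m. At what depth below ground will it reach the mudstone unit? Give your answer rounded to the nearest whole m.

35 m

Let the plane be z = a·x + b·y + c.
Loc-3−Loc-2: −1832a + 467b = −338;  Loc-4−Loc-2: −2361a − 883b = −338.
Solving gives a = 0.16774237, b = −0.06573016.
Then c = 1162 − a·607947 − b·6328159 = 315134.42.
At (606747, 6326273): z_contact = 101777.2 − 415826.9 + 315134.42 = 1084.7 m.
Depth below ground = 1120 − 1084.7 = 35 m.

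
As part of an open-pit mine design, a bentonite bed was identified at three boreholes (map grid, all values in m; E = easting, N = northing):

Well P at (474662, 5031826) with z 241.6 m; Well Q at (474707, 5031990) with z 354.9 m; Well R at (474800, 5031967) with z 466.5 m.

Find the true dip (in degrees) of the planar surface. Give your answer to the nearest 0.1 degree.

Let the plane be z = a·E + b·N + c.
Well Q−Well P: 45a + 164b = 113.3;  Well R−Well P: 138a + 141b = 224.9.
Solving gives a = 1.28374, b = 0.33861.
Gradient magnitude |∇z| = √(a² + b²) = √(1.64799 + 0.11466) = 1.32765.
True dip = arctan(1.32765) = 53.0°, dipping toward WSW (azimuth ≈ 255°).

53.0°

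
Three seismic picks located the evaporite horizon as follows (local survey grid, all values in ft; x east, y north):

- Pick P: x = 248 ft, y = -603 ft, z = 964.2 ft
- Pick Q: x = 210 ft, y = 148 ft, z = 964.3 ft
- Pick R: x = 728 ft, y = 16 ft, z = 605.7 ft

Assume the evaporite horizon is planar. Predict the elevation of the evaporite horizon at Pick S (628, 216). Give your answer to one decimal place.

668.8 ft

Two edge vectors: Pick P→Pick Q = (-38, 751, 0.1), Pick P→Pick R = (480, 619, -358.5).
Normal n = (Pick P→Pick Q) × (Pick P→Pick R) = (-269295.4, -13575, -384002).
So ∂z/∂x = −n_x/n_z = −0.70129 and ∂z/∂y = −n_y/n_z = −0.03535.
Intercept c from Pick P: 964.2 + 173.92 − 21.32 = 1116.80.
At (628, 216): z = −440.4 − 7.6 + 1116.80 = 668.8 ft.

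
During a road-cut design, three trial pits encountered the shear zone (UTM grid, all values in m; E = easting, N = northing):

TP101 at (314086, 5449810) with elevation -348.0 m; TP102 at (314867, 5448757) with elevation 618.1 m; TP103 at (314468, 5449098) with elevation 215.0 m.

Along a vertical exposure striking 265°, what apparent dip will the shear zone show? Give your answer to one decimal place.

Let the plane be z = a·E + b·N + c.
TP102−TP101: 781a − 1053b = 966.1;  TP103−TP101: 382a − 712b = 563.
Solving gives a = 0.61774, b = −0.45930.
Unit vector along 265° is (sin 265°, cos 265°) = (-0.9962, -0.0872).
Slope in that direction = a·(-0.9962) + b·(-0.0872) = −0.57536.
Apparent dip = arctan|0.57536| = 29.9° (true dip is 37.6°, so apparent ≤ true as expected).

29.9°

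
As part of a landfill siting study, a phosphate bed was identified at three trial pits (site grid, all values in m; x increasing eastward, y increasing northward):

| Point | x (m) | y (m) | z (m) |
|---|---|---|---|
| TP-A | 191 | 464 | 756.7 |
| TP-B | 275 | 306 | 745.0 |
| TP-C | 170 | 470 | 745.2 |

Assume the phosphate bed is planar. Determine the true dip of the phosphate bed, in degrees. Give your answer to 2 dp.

Let the plane be z = a·x + b·y + c.
TP-B−TP-A: 84a − 158b = −11.7;  TP-C−TP-A: −21a + 6b = −11.5.
Solving gives a = 0.67065, b = 0.43060.
Gradient magnitude |∇z| = √(a² + b²) = √(0.44977 + 0.18541) = 0.79698.
True dip = arctan(0.79698) = 38.55°, dipping toward WSW (azimuth ≈ 237°).

38.55°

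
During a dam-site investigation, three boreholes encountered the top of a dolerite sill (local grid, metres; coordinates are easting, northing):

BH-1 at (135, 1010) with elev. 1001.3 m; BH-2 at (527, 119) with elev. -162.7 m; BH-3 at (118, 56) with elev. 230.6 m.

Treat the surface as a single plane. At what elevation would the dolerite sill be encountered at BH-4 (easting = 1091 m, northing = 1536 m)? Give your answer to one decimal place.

Two edge vectors: BH-1→BH-2 = (392, -891, -1164), BH-1→BH-3 = (-17, -954, -770.7).
Normal n = (BH-1→BH-2) × (BH-1→BH-3) = (-423762.3, 321902.4, -389115).
So ∂z/∂easting = −n_x/n_z = −1.089041 and ∂z/∂northing = −n_y/n_z = 0.827268.
Intercept c from BH-1: 1001.3 + 147.02 − 835.54 = 312.78.
At (1091, 1536): z = −1188.1 + 1270.7 + 312.78 = 395.3 m.

395.3 m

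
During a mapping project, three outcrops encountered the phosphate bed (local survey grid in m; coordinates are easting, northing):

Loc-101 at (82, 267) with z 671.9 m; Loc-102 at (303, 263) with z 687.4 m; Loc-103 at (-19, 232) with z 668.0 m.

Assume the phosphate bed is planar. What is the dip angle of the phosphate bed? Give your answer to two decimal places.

6.30°

Let the plane be z = a·easting + b·northing + c.
Loc-102−Loc-101: 221a − 4b = 15.5;  Loc-103−Loc-101: −101a − 35b = −3.9.
Solving gives a = 0.06857, b = −0.08645.
Gradient magnitude |∇z| = √(a² + b²) = √(0.00470 + 0.00747) = 0.11034.
True dip = arctan(0.11034) = 6.30°, dipping toward NW (azimuth ≈ 322°).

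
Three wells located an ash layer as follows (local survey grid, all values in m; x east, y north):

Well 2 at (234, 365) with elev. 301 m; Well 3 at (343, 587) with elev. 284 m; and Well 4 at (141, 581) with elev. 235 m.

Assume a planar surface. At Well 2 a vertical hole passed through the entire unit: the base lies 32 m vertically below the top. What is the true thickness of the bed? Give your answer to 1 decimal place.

30.5 m

Let the plane be z = a·x + b·y + c.
Well 3−Well 2: 109a + 222b = −17;  Well 4−Well 2: −93a + 216b = −66.
Solving gives a = 0.24847, b = −0.19857.
|∇z| = √(a²+b²) = 0.31807, so dip δ = arctan(0.31807) = 17.64°.
True thickness = vertical thickness × cos δ = 32 × cos 17.64° = 30.5 m.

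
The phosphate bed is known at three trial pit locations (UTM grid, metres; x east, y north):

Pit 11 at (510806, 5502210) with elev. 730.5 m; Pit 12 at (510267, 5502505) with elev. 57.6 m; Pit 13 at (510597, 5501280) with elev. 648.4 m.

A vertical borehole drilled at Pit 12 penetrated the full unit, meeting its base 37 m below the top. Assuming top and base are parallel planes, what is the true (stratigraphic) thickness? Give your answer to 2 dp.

Let the plane be z = a·x + b·y + c.
Pit 12−Pit 11: −539a + 295b = −672.9;  Pit 13−Pit 11: −209a − 930b = −82.1.
Solving gives a = 1.15471, b = −0.17122.
|∇z| = √(a²+b²) = 1.16734, so dip δ = arctan(1.16734) = 49.41°.
True thickness = vertical thickness × cos δ = 37 × cos 49.41° = 24.07 m.

24.07 m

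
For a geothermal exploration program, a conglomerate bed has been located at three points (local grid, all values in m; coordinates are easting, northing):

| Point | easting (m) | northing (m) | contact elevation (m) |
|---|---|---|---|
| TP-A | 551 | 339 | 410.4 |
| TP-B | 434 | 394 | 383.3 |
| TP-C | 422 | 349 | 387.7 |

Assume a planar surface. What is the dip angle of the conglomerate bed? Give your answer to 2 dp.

12.27°

Let the plane be z = a·easting + b·northing + c.
TP-B−TP-A: −117a + 55b = −27.1;  TP-C−TP-A: −129a + 10b = −22.7.
Solving gives a = 0.16498, b = −0.14177.
Gradient magnitude |∇z| = √(a² + b²) = √(0.02722 + 0.02010) = 0.21753.
True dip = arctan(0.21753) = 12.27°, dipping toward NW (azimuth ≈ 311°).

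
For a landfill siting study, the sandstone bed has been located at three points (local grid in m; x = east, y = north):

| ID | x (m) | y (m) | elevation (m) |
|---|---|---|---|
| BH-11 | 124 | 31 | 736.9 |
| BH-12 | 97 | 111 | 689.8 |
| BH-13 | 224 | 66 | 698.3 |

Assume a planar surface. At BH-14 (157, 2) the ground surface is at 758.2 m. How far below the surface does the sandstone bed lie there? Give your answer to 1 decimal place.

8.0 m

Two edge vectors: BH-11→BH-12 = (-27, 80, -47.1), BH-11→BH-13 = (100, 35, -38.6).
Normal n = (BH-11→BH-12) × (BH-11→BH-13) = (-1439.5, -5752.2, -8945).
So ∂z/∂x = −n_x/n_z = −0.16093 and ∂z/∂y = −n_y/n_z = −0.64306.
Intercept c from BH-11: 736.9 + 19.96 + 19.93 = 776.79.
At (157, 2): z_contact = −25.27 − 1.29 + 776.79 = 750.24 m.
Depth below ground = 758.2 − 750.24 = 8.0 m.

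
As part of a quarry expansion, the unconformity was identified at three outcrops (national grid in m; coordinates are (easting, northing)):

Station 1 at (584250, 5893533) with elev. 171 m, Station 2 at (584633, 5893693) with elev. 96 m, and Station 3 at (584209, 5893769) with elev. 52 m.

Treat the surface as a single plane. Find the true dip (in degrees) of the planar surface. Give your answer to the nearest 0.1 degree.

Two edge vectors: Station 1→Station 2 = (383, 160, -75), Station 1→Station 3 = (-41, 236, -119).
Normal n = (Station 1→Station 2) × (Station 1→Station 3) = (-1340, 48652, 96948).
So ∂z/∂E = −n_x/n_z = 0.01382 and ∂z/∂N = −n_y/n_z = −0.50184.
Gradient magnitude |∇z| = √(a² + b²) = √(0.00019 + 0.25184) = 0.50203.
True dip = arctan(0.50203) = 26.7°, dipping toward N (azimuth ≈ 358°).

26.7°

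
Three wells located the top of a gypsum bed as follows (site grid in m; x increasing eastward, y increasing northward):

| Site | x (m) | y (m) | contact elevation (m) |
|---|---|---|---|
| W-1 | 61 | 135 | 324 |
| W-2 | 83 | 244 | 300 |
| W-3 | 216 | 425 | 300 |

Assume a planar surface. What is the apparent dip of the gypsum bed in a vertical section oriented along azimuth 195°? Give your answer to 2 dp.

10.55°

Let the plane be z = a·x + b·y + c.
W-2−W-1: 22a + 109b = −24;  W-3−W-1: 155a + 290b = −24.
Solving gives a = 0.41312, b = −0.30357.
Unit vector along 195° is (sin 195°, cos 195°) = (-0.2588, -0.9659).
Slope in that direction = a·(-0.2588) + b·(-0.9659) = 0.18630.
Apparent dip = arctan|0.18630| = 10.55° (true dip is 27.1°, so apparent ≤ true as expected).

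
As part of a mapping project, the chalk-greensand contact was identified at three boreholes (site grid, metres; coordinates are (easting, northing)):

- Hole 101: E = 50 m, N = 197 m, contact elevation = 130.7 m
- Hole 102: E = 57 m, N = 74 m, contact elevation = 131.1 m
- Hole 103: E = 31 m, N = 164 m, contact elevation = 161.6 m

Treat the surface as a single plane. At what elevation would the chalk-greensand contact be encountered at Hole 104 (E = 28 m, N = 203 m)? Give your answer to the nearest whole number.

163 m

Two edge vectors: Hole 101→Hole 102 = (7, -123, 0.4), Hole 101→Hole 103 = (-19, -33, 30.9).
Normal n = (Hole 101→Hole 102) × (Hole 101→Hole 103) = (-3787.5, -223.9, -2568).
So ∂z/∂E = −n_x/n_z = −1.47488 and ∂z/∂N = −n_y/n_z = −0.08719.
Intercept c from Hole 101: 130.7 + 73.74 + 17.18 = 221.62.
At (28, 203): z = −41.3 − 17.7 + 221.62 = 162.6 m.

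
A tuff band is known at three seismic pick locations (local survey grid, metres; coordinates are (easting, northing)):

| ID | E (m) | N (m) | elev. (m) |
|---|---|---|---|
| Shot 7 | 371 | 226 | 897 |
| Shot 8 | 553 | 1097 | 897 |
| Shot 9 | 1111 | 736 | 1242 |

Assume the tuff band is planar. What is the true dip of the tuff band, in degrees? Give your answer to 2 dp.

Let the plane be z = a·E + b·N + c.
Shot 8−Shot 7: 182a + 871b = 0;  Shot 9−Shot 7: 740a + 510b = 345.
Solving gives a = 0.54465, b = −0.11381.
Gradient magnitude |∇z| = √(a² + b²) = √(0.29665 + 0.01295) = 0.55641.
True dip = arctan(0.55641) = 29.09°, dipping toward WNW (azimuth ≈ 282°).

29.09°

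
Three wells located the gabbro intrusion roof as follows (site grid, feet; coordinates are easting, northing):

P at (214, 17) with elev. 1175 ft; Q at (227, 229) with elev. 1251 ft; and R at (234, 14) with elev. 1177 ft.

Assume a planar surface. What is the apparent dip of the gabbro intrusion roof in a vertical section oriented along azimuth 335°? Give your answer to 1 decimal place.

Let the plane be z = a·easting + b·northing + c.
Q−P: 13a + 212b = 76;  R−P: 20a − 3b = 2.
Solving gives a = 0.15237, b = 0.34915.
Unit vector along 335° is (sin 335°, cos 335°) = (-0.4226, 0.9063).
Slope in that direction = a·(-0.4226) + b·(0.9063) = 0.25204.
Apparent dip = arctan|0.25204| = 14.1° (true dip is 20.9°, so apparent ≤ true as expected).

14.1°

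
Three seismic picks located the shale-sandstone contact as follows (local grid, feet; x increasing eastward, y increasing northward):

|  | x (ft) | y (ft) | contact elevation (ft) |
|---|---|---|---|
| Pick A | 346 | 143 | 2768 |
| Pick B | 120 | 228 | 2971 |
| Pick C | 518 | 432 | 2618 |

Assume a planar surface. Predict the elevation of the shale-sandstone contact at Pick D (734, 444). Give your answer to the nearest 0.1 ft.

Let the plane be z = a·x + b·y + c.
Pick B−Pick A: −226a + 85b = 203;  Pick C−Pick A: 172a + 289b = −150.
Solving gives a = −0.89345, b = 0.01271.
Then c = 2768 − a·346 − b·143 = 3075.32.
At (734, 444): z = −655.8 + 5.6 + 3075.32 = 2425.2 ft.

2425.2 ft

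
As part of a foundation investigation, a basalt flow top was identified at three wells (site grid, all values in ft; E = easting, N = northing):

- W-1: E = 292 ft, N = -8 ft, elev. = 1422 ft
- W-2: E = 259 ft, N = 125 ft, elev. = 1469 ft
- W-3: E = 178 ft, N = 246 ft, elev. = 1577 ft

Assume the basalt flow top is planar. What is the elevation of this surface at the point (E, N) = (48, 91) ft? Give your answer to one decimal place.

Let the plane be z = a·E + b·N + c.
W-2−W-1: −33a + 133b = 47;  W-3−W-1: −114a + 254b = 155.
Solving gives a = −1.27979, b = 0.03584.
Then c = 1422 − a·292 − b·-8 = 1795.99.
At (48, 91): z = −61.4 + 3.3 + 1795.99 = 1737.8 ft.

1737.8 ft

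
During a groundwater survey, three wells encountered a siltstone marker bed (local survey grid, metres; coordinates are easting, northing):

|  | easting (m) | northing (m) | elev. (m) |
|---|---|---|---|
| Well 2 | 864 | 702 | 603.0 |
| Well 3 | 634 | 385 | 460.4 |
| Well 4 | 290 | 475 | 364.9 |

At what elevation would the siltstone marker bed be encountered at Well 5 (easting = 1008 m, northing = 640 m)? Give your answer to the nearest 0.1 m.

Let the plane be z = a·easting + b·northing + c.
Well 3−Well 2: −230a − 317b = −142.6;  Well 4−Well 2: −574a − 227b = −238.1.
Solving gives a = 0.332240, b = 0.208785.
Then c = 603 − a·864 − b·702 = 169.38.
At (1008, 640): z = 334.9 + 133.6 + 169.38 = 637.9 m.

637.9 m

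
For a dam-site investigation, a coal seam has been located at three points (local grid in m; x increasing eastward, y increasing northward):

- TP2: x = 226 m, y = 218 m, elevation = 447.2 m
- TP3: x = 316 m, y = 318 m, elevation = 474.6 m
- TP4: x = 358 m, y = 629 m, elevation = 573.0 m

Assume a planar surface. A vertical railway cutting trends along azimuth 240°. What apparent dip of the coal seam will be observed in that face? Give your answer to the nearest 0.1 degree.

Two edge vectors: TP2→TP3 = (90, 100, 27.4), TP2→TP4 = (132, 411, 125.8).
Normal n = (TP2→TP3) × (TP2→TP4) = (1318.6, -7705.2, 23790).
So ∂z/∂x = −n_x/n_z = −0.05543 and ∂z/∂y = −n_y/n_z = 0.32388.
Unit vector along 240° is (sin 240°, cos 240°) = (-0.8660, -0.5000).
Slope in that direction = a·(-0.8660) + b·(-0.5000) = −0.11394.
Apparent dip = arctan|0.11394| = 6.5° (true dip is 18.2°, so apparent ≤ true as expected).

6.5°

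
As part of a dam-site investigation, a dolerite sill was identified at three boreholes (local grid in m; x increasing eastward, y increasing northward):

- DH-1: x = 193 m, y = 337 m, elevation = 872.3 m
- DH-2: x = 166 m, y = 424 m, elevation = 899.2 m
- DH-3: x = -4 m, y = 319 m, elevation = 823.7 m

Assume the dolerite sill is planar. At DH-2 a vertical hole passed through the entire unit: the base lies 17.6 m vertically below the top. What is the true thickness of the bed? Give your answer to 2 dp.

16.16 m

Two edge vectors: DH-1→DH-2 = (-27, 87, 26.9), DH-1→DH-3 = (-197, -18, -48.6).
Normal n = (DH-1→DH-2) × (DH-1→DH-3) = (-3744, -6611.5, 17625).
So ∂z/∂x = −n_x/n_z = 0.21243 and ∂z/∂y = −n_y/n_z = 0.37512.
|∇z| = √(a²+b²) = 0.43109, so dip δ = arctan(0.43109) = 23.32°.
True thickness = vertical thickness × cos δ = 17.6 × cos 23.32° = 16.16 m.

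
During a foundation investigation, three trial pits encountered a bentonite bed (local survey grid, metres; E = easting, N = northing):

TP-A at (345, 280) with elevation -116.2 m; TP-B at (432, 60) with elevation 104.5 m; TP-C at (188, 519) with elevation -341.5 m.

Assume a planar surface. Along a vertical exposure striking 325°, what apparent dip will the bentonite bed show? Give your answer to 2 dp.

Let the plane be z = a·E + b·N + c.
TP-B−TP-A: 87a − 220b = 220.7;  TP-C−TP-A: −157a + 239b = −225.3.
Solving gives a = −0.23142, b = −1.09470.
Unit vector along 325° is (sin 325°, cos 325°) = (-0.5736, 0.8192).
Slope in that direction = a·(-0.5736) + b·(0.8192) = −0.76399.
Apparent dip = arctan|0.76399| = 37.38° (true dip is 48.2°, so apparent ≤ true as expected).

37.38°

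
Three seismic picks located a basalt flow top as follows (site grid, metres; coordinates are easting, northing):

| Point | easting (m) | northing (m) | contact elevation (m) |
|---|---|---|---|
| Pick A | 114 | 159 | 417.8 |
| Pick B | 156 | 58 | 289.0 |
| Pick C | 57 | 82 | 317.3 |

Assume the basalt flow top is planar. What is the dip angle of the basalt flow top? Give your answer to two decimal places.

Two edge vectors: Pick A→Pick B = (42, -101, -128.8), Pick A→Pick C = (-57, -77, -100.5).
Normal n = (Pick A→Pick B) × (Pick A→Pick C) = (232.9, 11562.6, -8991).
So ∂z/∂easting = −n_x/n_z = 0.02590 and ∂z/∂northing = −n_y/n_z = 1.28602.
Gradient magnitude |∇z| = √(a² + b²) = √(0.00067 + 1.65385) = 1.28628.
True dip = arctan(1.28628) = 52.14°, dipping toward S (azimuth ≈ 181°).

52.14°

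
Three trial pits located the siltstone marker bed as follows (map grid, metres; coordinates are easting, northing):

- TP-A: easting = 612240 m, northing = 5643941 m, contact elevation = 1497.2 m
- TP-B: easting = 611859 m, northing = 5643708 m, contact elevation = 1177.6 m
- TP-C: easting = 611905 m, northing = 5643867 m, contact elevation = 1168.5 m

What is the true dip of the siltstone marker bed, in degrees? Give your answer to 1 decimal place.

Two edge vectors: TP-A→TP-B = (-381, -233, -319.6), TP-A→TP-C = (-335, -74, -328.7).
Normal n = (TP-A→TP-B) × (TP-A→TP-C) = (52936.7, -18168.7, -49861).
So ∂z/∂easting = −n_x/n_z = 1.06169 and ∂z/∂northing = −n_y/n_z = −0.36439.
Gradient magnitude |∇z| = √(a² + b²) = √(1.12718 + 0.13278) = 1.12248.
True dip = arctan(1.12248) = 48.3°, dipping toward WNW (azimuth ≈ 289°).

48.3°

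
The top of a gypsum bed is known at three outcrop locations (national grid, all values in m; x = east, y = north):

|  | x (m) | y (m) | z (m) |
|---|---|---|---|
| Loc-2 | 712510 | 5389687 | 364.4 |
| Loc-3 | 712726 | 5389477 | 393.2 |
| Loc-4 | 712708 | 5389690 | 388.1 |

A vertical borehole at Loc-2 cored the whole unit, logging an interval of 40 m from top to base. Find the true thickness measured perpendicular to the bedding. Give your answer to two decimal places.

Let the plane be z = a·x + b·y + c.
Loc-3−Loc-2: 216a − 210b = 28.8;  Loc-4−Loc-2: 198a + 3b = 23.7.
Solving gives a = 0.11991, b = −0.01381.
|∇z| = √(a²+b²) = 0.12070, so dip δ = arctan(0.12070) = 6.88°.
True thickness = vertical thickness × cos δ = 40 × cos 6.88° = 39.71 m.

39.71 m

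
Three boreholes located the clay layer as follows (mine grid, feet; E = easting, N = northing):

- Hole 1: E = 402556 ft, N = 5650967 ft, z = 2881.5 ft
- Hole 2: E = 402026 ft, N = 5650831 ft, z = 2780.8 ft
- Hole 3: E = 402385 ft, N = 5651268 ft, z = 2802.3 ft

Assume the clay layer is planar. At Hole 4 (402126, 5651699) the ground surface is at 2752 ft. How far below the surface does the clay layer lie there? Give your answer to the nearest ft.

66 ft

Two edge vectors: Hole 1→Hole 2 = (-530, -136, -100.7), Hole 1→Hole 3 = (-171, 301, -79.2).
Normal n = (Hole 1→Hole 2) × (Hole 1→Hole 3) = (41081.9, -24756.3, -182786).
So ∂z/∂E = −n_x/n_z = 0.22475408 and ∂z/∂N = −n_y/n_z = −0.13543871.
Intercept c from Hole 1: 2881.5 − 90476.11 + 765359.68 = 677765.07.
At (402126, 5651699): z_contact = 90379.5 − 765458.8 + 677765.07 = 2685.7 ft.
Depth below ground = 2752 − 2685.7 = 66 ft.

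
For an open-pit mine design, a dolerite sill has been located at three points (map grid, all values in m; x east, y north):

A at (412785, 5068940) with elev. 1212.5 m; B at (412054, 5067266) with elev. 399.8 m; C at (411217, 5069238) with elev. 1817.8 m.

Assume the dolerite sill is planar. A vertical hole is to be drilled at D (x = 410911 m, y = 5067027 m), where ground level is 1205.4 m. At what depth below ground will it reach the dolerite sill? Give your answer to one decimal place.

639.9 m

Two edge vectors: A→B = (-731, -1674, -812.7), A→C = (-1568, 298, 605.3).
Normal n = (A→B) × (A→C) = (-771087.6, 1716787.9, -2842670).
So ∂z/∂x = −n_x/n_z = −0.271254701 and ∂z/∂y = −n_y/n_z = 0.603934998.
Intercept c from A: 1212.5 + 111969.87 − 3061310.27 = −2948127.90.
At (410911, 5067027): z_contact = −111461.54 + 3060154.94 − 2948127.90 = 565.50 m.
Depth below ground = 1205.4 − 565.50 = 639.9 m.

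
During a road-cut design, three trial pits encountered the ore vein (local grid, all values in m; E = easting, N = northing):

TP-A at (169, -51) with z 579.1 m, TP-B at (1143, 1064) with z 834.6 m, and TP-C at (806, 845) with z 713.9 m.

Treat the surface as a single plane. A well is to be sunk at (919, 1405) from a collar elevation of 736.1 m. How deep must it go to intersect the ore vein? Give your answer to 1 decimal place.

Two edge vectors: TP-A→TP-B = (974, 1115, 255.5), TP-A→TP-C = (637, 896, 134.8).
Normal n = (TP-A→TP-B) × (TP-A→TP-C) = (-78626, 31458.3, 162449).
So ∂z/∂E = −n_x/n_z = 0.484004 and ∂z/∂N = −n_y/n_z = −0.193650.
Intercept c from TP-A: 579.1 − 81.80 − 9.88 = 487.43.
At (919, 1405): z_contact = 444.80 − 272.08 + 487.43 = 660.15 m.
Depth below ground = 736.1 − 660.15 = 76.0 m.

76.0 m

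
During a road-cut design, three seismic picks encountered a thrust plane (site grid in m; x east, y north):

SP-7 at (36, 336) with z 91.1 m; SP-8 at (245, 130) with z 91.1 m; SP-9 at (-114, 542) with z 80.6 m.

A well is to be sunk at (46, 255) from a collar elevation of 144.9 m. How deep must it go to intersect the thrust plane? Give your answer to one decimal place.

Let the plane be z = a·x + b·y + c.
SP-8−SP-7: 209a − 206b = 0;  SP-9−SP-7: −150a + 206b = −10.5.
Solving gives a = −0.17797, b = −0.18056.
Then c = 91.1 − a·36 − b·336 = 158.17.
At (46, 255): z_contact = −8.19 − 46.04 + 158.17 = 103.95 m.
Depth below ground = 144.9 − 103.95 = 41.0 m.

41.0 m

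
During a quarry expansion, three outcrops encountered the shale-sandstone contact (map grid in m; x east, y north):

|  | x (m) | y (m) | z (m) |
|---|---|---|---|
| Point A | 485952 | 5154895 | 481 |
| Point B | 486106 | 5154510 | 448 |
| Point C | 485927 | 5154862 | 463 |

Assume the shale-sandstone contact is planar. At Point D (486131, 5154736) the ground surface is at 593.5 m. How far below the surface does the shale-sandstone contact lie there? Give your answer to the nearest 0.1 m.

80.3 m

Two edge vectors: Point A→Point B = (154, -385, -33), Point A→Point C = (-25, -33, -18).
Normal n = (Point A→Point B) × (Point A→Point C) = (5841, 3597, -14707).
So ∂z/∂x = −n_x/n_z = 0.397157816 and ∂z/∂y = −n_y/n_z = 0.244577412.
Intercept c from Point A: 481 − 192999.64 − 1260770.88 = −1453289.51.
At (486131, 5154736): z_contact = 193070.73 + 1260731.99 − 1453289.51 = 513.20 m.
Depth below ground = 593.5 − 513.20 = 80.3 m.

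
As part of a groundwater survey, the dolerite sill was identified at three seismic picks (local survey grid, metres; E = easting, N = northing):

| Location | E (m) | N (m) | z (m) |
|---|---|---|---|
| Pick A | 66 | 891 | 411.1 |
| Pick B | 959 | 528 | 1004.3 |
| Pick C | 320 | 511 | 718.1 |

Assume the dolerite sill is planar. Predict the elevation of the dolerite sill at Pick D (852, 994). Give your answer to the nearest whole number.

Two edge vectors: Pick A→Pick B = (893, -363, 593.2), Pick A→Pick C = (254, -380, 307).
Normal n = (Pick A→Pick B) × (Pick A→Pick C) = (113975, -123478.2, -247138).
So ∂z/∂E = −n_x/n_z = 0.46118 and ∂z/∂N = −n_y/n_z = −0.49963.
Intercept c from Pick A: 411.1 − 30.44 + 445.17 = 825.83.
At (852, 994): z = 392.9 − 496.6 + 825.83 = 722.1 m.

722 m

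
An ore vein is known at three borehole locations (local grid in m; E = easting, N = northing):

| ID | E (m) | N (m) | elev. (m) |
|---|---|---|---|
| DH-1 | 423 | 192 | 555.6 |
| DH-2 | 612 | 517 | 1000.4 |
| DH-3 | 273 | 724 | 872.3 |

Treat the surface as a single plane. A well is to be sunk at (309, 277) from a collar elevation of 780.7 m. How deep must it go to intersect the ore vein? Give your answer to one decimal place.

Let the plane be z = a·E + b·N + c.
DH-2−DH-1: 189a + 325b = 444.8;  DH-3−DH-1: −150a + 532b = 316.7.
Solving gives a = 0.89557, b = 0.84781.
Then c = 555.6 − a·423 − b·192 = 14.00.
At (309, 277): z_contact = 276.73 + 234.84 + 14.00 = 525.57 m.
Depth below ground = 780.7 − 525.57 = 255.1 m.

255.1 m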